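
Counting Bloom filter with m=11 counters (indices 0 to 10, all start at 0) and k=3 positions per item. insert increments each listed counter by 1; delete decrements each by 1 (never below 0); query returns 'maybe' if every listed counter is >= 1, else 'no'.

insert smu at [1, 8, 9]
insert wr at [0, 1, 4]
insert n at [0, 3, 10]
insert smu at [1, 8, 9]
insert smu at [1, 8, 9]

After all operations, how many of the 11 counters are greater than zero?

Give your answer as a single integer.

Step 1: insert smu at [1, 8, 9] -> counters=[0,1,0,0,0,0,0,0,1,1,0]
Step 2: insert wr at [0, 1, 4] -> counters=[1,2,0,0,1,0,0,0,1,1,0]
Step 3: insert n at [0, 3, 10] -> counters=[2,2,0,1,1,0,0,0,1,1,1]
Step 4: insert smu at [1, 8, 9] -> counters=[2,3,0,1,1,0,0,0,2,2,1]
Step 5: insert smu at [1, 8, 9] -> counters=[2,4,0,1,1,0,0,0,3,3,1]
Final counters=[2,4,0,1,1,0,0,0,3,3,1] -> 7 nonzero

Answer: 7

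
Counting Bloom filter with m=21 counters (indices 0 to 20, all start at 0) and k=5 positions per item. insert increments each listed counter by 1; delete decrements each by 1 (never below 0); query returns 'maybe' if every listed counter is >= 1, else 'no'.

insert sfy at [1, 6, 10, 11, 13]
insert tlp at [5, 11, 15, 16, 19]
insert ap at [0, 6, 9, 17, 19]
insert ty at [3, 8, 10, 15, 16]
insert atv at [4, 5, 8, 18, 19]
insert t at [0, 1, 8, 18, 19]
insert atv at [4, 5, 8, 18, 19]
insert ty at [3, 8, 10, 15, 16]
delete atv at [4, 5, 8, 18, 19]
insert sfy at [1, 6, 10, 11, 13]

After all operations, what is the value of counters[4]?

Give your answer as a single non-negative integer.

Answer: 1

Derivation:
Step 1: insert sfy at [1, 6, 10, 11, 13] -> counters=[0,1,0,0,0,0,1,0,0,0,1,1,0,1,0,0,0,0,0,0,0]
Step 2: insert tlp at [5, 11, 15, 16, 19] -> counters=[0,1,0,0,0,1,1,0,0,0,1,2,0,1,0,1,1,0,0,1,0]
Step 3: insert ap at [0, 6, 9, 17, 19] -> counters=[1,1,0,0,0,1,2,0,0,1,1,2,0,1,0,1,1,1,0,2,0]
Step 4: insert ty at [3, 8, 10, 15, 16] -> counters=[1,1,0,1,0,1,2,0,1,1,2,2,0,1,0,2,2,1,0,2,0]
Step 5: insert atv at [4, 5, 8, 18, 19] -> counters=[1,1,0,1,1,2,2,0,2,1,2,2,0,1,0,2,2,1,1,3,0]
Step 6: insert t at [0, 1, 8, 18, 19] -> counters=[2,2,0,1,1,2,2,0,3,1,2,2,0,1,0,2,2,1,2,4,0]
Step 7: insert atv at [4, 5, 8, 18, 19] -> counters=[2,2,0,1,2,3,2,0,4,1,2,2,0,1,0,2,2,1,3,5,0]
Step 8: insert ty at [3, 8, 10, 15, 16] -> counters=[2,2,0,2,2,3,2,0,5,1,3,2,0,1,0,3,3,1,3,5,0]
Step 9: delete atv at [4, 5, 8, 18, 19] -> counters=[2,2,0,2,1,2,2,0,4,1,3,2,0,1,0,3,3,1,2,4,0]
Step 10: insert sfy at [1, 6, 10, 11, 13] -> counters=[2,3,0,2,1,2,3,0,4,1,4,3,0,2,0,3,3,1,2,4,0]
Final counters=[2,3,0,2,1,2,3,0,4,1,4,3,0,2,0,3,3,1,2,4,0] -> counters[4]=1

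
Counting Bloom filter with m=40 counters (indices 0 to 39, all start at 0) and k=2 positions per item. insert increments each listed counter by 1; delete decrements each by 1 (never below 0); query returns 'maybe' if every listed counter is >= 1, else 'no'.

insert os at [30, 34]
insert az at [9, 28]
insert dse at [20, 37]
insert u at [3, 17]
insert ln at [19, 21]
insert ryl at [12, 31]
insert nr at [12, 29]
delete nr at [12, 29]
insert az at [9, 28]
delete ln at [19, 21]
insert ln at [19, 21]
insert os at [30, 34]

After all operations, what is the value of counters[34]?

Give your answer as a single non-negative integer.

Step 1: insert os at [30, 34] -> counters=[0,0,0,0,0,0,0,0,0,0,0,0,0,0,0,0,0,0,0,0,0,0,0,0,0,0,0,0,0,0,1,0,0,0,1,0,0,0,0,0]
Step 2: insert az at [9, 28] -> counters=[0,0,0,0,0,0,0,0,0,1,0,0,0,0,0,0,0,0,0,0,0,0,0,0,0,0,0,0,1,0,1,0,0,0,1,0,0,0,0,0]
Step 3: insert dse at [20, 37] -> counters=[0,0,0,0,0,0,0,0,0,1,0,0,0,0,0,0,0,0,0,0,1,0,0,0,0,0,0,0,1,0,1,0,0,0,1,0,0,1,0,0]
Step 4: insert u at [3, 17] -> counters=[0,0,0,1,0,0,0,0,0,1,0,0,0,0,0,0,0,1,0,0,1,0,0,0,0,0,0,0,1,0,1,0,0,0,1,0,0,1,0,0]
Step 5: insert ln at [19, 21] -> counters=[0,0,0,1,0,0,0,0,0,1,0,0,0,0,0,0,0,1,0,1,1,1,0,0,0,0,0,0,1,0,1,0,0,0,1,0,0,1,0,0]
Step 6: insert ryl at [12, 31] -> counters=[0,0,0,1,0,0,0,0,0,1,0,0,1,0,0,0,0,1,0,1,1,1,0,0,0,0,0,0,1,0,1,1,0,0,1,0,0,1,0,0]
Step 7: insert nr at [12, 29] -> counters=[0,0,0,1,0,0,0,0,0,1,0,0,2,0,0,0,0,1,0,1,1,1,0,0,0,0,0,0,1,1,1,1,0,0,1,0,0,1,0,0]
Step 8: delete nr at [12, 29] -> counters=[0,0,0,1,0,0,0,0,0,1,0,0,1,0,0,0,0,1,0,1,1,1,0,0,0,0,0,0,1,0,1,1,0,0,1,0,0,1,0,0]
Step 9: insert az at [9, 28] -> counters=[0,0,0,1,0,0,0,0,0,2,0,0,1,0,0,0,0,1,0,1,1,1,0,0,0,0,0,0,2,0,1,1,0,0,1,0,0,1,0,0]
Step 10: delete ln at [19, 21] -> counters=[0,0,0,1,0,0,0,0,0,2,0,0,1,0,0,0,0,1,0,0,1,0,0,0,0,0,0,0,2,0,1,1,0,0,1,0,0,1,0,0]
Step 11: insert ln at [19, 21] -> counters=[0,0,0,1,0,0,0,0,0,2,0,0,1,0,0,0,0,1,0,1,1,1,0,0,0,0,0,0,2,0,1,1,0,0,1,0,0,1,0,0]
Step 12: insert os at [30, 34] -> counters=[0,0,0,1,0,0,0,0,0,2,0,0,1,0,0,0,0,1,0,1,1,1,0,0,0,0,0,0,2,0,2,1,0,0,2,0,0,1,0,0]
Final counters=[0,0,0,1,0,0,0,0,0,2,0,0,1,0,0,0,0,1,0,1,1,1,0,0,0,0,0,0,2,0,2,1,0,0,2,0,0,1,0,0] -> counters[34]=2

Answer: 2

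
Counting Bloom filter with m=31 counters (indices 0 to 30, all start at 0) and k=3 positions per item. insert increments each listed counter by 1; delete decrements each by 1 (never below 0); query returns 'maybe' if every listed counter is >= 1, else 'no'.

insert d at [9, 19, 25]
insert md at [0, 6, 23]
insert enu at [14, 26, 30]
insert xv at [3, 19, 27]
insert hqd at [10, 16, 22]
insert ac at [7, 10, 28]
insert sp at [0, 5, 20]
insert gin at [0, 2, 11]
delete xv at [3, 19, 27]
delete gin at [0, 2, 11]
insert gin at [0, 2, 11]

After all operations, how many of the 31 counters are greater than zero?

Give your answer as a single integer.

Step 1: insert d at [9, 19, 25] -> counters=[0,0,0,0,0,0,0,0,0,1,0,0,0,0,0,0,0,0,0,1,0,0,0,0,0,1,0,0,0,0,0]
Step 2: insert md at [0, 6, 23] -> counters=[1,0,0,0,0,0,1,0,0,1,0,0,0,0,0,0,0,0,0,1,0,0,0,1,0,1,0,0,0,0,0]
Step 3: insert enu at [14, 26, 30] -> counters=[1,0,0,0,0,0,1,0,0,1,0,0,0,0,1,0,0,0,0,1,0,0,0,1,0,1,1,0,0,0,1]
Step 4: insert xv at [3, 19, 27] -> counters=[1,0,0,1,0,0,1,0,0,1,0,0,0,0,1,0,0,0,0,2,0,0,0,1,0,1,1,1,0,0,1]
Step 5: insert hqd at [10, 16, 22] -> counters=[1,0,0,1,0,0,1,0,0,1,1,0,0,0,1,0,1,0,0,2,0,0,1,1,0,1,1,1,0,0,1]
Step 6: insert ac at [7, 10, 28] -> counters=[1,0,0,1,0,0,1,1,0,1,2,0,0,0,1,0,1,0,0,2,0,0,1,1,0,1,1,1,1,0,1]
Step 7: insert sp at [0, 5, 20] -> counters=[2,0,0,1,0,1,1,1,0,1,2,0,0,0,1,0,1,0,0,2,1,0,1,1,0,1,1,1,1,0,1]
Step 8: insert gin at [0, 2, 11] -> counters=[3,0,1,1,0,1,1,1,0,1,2,1,0,0,1,0,1,0,0,2,1,0,1,1,0,1,1,1,1,0,1]
Step 9: delete xv at [3, 19, 27] -> counters=[3,0,1,0,0,1,1,1,0,1,2,1,0,0,1,0,1,0,0,1,1,0,1,1,0,1,1,0,1,0,1]
Step 10: delete gin at [0, 2, 11] -> counters=[2,0,0,0,0,1,1,1,0,1,2,0,0,0,1,0,1,0,0,1,1,0,1,1,0,1,1,0,1,0,1]
Step 11: insert gin at [0, 2, 11] -> counters=[3,0,1,0,0,1,1,1,0,1,2,1,0,0,1,0,1,0,0,1,1,0,1,1,0,1,1,0,1,0,1]
Final counters=[3,0,1,0,0,1,1,1,0,1,2,1,0,0,1,0,1,0,0,1,1,0,1,1,0,1,1,0,1,0,1] -> 18 nonzero

Answer: 18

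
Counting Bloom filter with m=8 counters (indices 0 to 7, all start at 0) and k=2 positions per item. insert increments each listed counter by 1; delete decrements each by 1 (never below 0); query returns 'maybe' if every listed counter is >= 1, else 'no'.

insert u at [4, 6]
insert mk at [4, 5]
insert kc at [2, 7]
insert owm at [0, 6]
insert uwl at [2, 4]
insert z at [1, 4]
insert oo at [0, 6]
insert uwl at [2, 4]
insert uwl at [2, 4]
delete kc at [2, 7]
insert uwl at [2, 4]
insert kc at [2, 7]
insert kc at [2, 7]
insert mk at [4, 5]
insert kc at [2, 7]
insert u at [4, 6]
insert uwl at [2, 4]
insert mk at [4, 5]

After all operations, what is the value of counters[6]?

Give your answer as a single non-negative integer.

Step 1: insert u at [4, 6] -> counters=[0,0,0,0,1,0,1,0]
Step 2: insert mk at [4, 5] -> counters=[0,0,0,0,2,1,1,0]
Step 3: insert kc at [2, 7] -> counters=[0,0,1,0,2,1,1,1]
Step 4: insert owm at [0, 6] -> counters=[1,0,1,0,2,1,2,1]
Step 5: insert uwl at [2, 4] -> counters=[1,0,2,0,3,1,2,1]
Step 6: insert z at [1, 4] -> counters=[1,1,2,0,4,1,2,1]
Step 7: insert oo at [0, 6] -> counters=[2,1,2,0,4,1,3,1]
Step 8: insert uwl at [2, 4] -> counters=[2,1,3,0,5,1,3,1]
Step 9: insert uwl at [2, 4] -> counters=[2,1,4,0,6,1,3,1]
Step 10: delete kc at [2, 7] -> counters=[2,1,3,0,6,1,3,0]
Step 11: insert uwl at [2, 4] -> counters=[2,1,4,0,7,1,3,0]
Step 12: insert kc at [2, 7] -> counters=[2,1,5,0,7,1,3,1]
Step 13: insert kc at [2, 7] -> counters=[2,1,6,0,7,1,3,2]
Step 14: insert mk at [4, 5] -> counters=[2,1,6,0,8,2,3,2]
Step 15: insert kc at [2, 7] -> counters=[2,1,7,0,8,2,3,3]
Step 16: insert u at [4, 6] -> counters=[2,1,7,0,9,2,4,3]
Step 17: insert uwl at [2, 4] -> counters=[2,1,8,0,10,2,4,3]
Step 18: insert mk at [4, 5] -> counters=[2,1,8,0,11,3,4,3]
Final counters=[2,1,8,0,11,3,4,3] -> counters[6]=4

Answer: 4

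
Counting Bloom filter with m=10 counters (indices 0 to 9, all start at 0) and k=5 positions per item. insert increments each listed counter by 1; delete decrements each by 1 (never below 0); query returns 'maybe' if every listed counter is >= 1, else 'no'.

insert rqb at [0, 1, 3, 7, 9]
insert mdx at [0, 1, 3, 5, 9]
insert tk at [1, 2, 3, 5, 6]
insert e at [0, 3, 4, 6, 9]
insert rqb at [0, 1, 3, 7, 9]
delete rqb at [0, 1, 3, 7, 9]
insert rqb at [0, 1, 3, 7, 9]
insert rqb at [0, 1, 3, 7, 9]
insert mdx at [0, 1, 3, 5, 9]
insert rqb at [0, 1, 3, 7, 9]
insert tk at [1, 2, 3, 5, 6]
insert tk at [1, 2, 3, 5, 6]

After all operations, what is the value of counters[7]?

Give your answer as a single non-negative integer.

Answer: 4

Derivation:
Step 1: insert rqb at [0, 1, 3, 7, 9] -> counters=[1,1,0,1,0,0,0,1,0,1]
Step 2: insert mdx at [0, 1, 3, 5, 9] -> counters=[2,2,0,2,0,1,0,1,0,2]
Step 3: insert tk at [1, 2, 3, 5, 6] -> counters=[2,3,1,3,0,2,1,1,0,2]
Step 4: insert e at [0, 3, 4, 6, 9] -> counters=[3,3,1,4,1,2,2,1,0,3]
Step 5: insert rqb at [0, 1, 3, 7, 9] -> counters=[4,4,1,5,1,2,2,2,0,4]
Step 6: delete rqb at [0, 1, 3, 7, 9] -> counters=[3,3,1,4,1,2,2,1,0,3]
Step 7: insert rqb at [0, 1, 3, 7, 9] -> counters=[4,4,1,5,1,2,2,2,0,4]
Step 8: insert rqb at [0, 1, 3, 7, 9] -> counters=[5,5,1,6,1,2,2,3,0,5]
Step 9: insert mdx at [0, 1, 3, 5, 9] -> counters=[6,6,1,7,1,3,2,3,0,6]
Step 10: insert rqb at [0, 1, 3, 7, 9] -> counters=[7,7,1,8,1,3,2,4,0,7]
Step 11: insert tk at [1, 2, 3, 5, 6] -> counters=[7,8,2,9,1,4,3,4,0,7]
Step 12: insert tk at [1, 2, 3, 5, 6] -> counters=[7,9,3,10,1,5,4,4,0,7]
Final counters=[7,9,3,10,1,5,4,4,0,7] -> counters[7]=4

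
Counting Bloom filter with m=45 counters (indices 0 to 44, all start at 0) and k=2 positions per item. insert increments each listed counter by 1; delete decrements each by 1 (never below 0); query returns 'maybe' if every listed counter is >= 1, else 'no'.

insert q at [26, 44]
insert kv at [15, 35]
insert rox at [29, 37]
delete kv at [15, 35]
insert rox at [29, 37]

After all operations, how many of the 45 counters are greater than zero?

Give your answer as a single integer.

Step 1: insert q at [26, 44] -> counters=[0,0,0,0,0,0,0,0,0,0,0,0,0,0,0,0,0,0,0,0,0,0,0,0,0,0,1,0,0,0,0,0,0,0,0,0,0,0,0,0,0,0,0,0,1]
Step 2: insert kv at [15, 35] -> counters=[0,0,0,0,0,0,0,0,0,0,0,0,0,0,0,1,0,0,0,0,0,0,0,0,0,0,1,0,0,0,0,0,0,0,0,1,0,0,0,0,0,0,0,0,1]
Step 3: insert rox at [29, 37] -> counters=[0,0,0,0,0,0,0,0,0,0,0,0,0,0,0,1,0,0,0,0,0,0,0,0,0,0,1,0,0,1,0,0,0,0,0,1,0,1,0,0,0,0,0,0,1]
Step 4: delete kv at [15, 35] -> counters=[0,0,0,0,0,0,0,0,0,0,0,0,0,0,0,0,0,0,0,0,0,0,0,0,0,0,1,0,0,1,0,0,0,0,0,0,0,1,0,0,0,0,0,0,1]
Step 5: insert rox at [29, 37] -> counters=[0,0,0,0,0,0,0,0,0,0,0,0,0,0,0,0,0,0,0,0,0,0,0,0,0,0,1,0,0,2,0,0,0,0,0,0,0,2,0,0,0,0,0,0,1]
Final counters=[0,0,0,0,0,0,0,0,0,0,0,0,0,0,0,0,0,0,0,0,0,0,0,0,0,0,1,0,0,2,0,0,0,0,0,0,0,2,0,0,0,0,0,0,1] -> 4 nonzero

Answer: 4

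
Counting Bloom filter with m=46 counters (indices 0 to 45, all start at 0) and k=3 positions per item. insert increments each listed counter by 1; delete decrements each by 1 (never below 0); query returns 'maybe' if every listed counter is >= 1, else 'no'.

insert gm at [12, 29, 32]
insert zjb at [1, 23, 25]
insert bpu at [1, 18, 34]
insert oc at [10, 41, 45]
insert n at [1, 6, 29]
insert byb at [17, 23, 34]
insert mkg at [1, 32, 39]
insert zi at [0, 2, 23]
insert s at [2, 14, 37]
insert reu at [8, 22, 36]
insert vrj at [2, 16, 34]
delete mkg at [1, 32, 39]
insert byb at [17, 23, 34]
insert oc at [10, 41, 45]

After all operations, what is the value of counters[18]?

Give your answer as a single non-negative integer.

Step 1: insert gm at [12, 29, 32] -> counters=[0,0,0,0,0,0,0,0,0,0,0,0,1,0,0,0,0,0,0,0,0,0,0,0,0,0,0,0,0,1,0,0,1,0,0,0,0,0,0,0,0,0,0,0,0,0]
Step 2: insert zjb at [1, 23, 25] -> counters=[0,1,0,0,0,0,0,0,0,0,0,0,1,0,0,0,0,0,0,0,0,0,0,1,0,1,0,0,0,1,0,0,1,0,0,0,0,0,0,0,0,0,0,0,0,0]
Step 3: insert bpu at [1, 18, 34] -> counters=[0,2,0,0,0,0,0,0,0,0,0,0,1,0,0,0,0,0,1,0,0,0,0,1,0,1,0,0,0,1,0,0,1,0,1,0,0,0,0,0,0,0,0,0,0,0]
Step 4: insert oc at [10, 41, 45] -> counters=[0,2,0,0,0,0,0,0,0,0,1,0,1,0,0,0,0,0,1,0,0,0,0,1,0,1,0,0,0,1,0,0,1,0,1,0,0,0,0,0,0,1,0,0,0,1]
Step 5: insert n at [1, 6, 29] -> counters=[0,3,0,0,0,0,1,0,0,0,1,0,1,0,0,0,0,0,1,0,0,0,0,1,0,1,0,0,0,2,0,0,1,0,1,0,0,0,0,0,0,1,0,0,0,1]
Step 6: insert byb at [17, 23, 34] -> counters=[0,3,0,0,0,0,1,0,0,0,1,0,1,0,0,0,0,1,1,0,0,0,0,2,0,1,0,0,0,2,0,0,1,0,2,0,0,0,0,0,0,1,0,0,0,1]
Step 7: insert mkg at [1, 32, 39] -> counters=[0,4,0,0,0,0,1,0,0,0,1,0,1,0,0,0,0,1,1,0,0,0,0,2,0,1,0,0,0,2,0,0,2,0,2,0,0,0,0,1,0,1,0,0,0,1]
Step 8: insert zi at [0, 2, 23] -> counters=[1,4,1,0,0,0,1,0,0,0,1,0,1,0,0,0,0,1,1,0,0,0,0,3,0,1,0,0,0,2,0,0,2,0,2,0,0,0,0,1,0,1,0,0,0,1]
Step 9: insert s at [2, 14, 37] -> counters=[1,4,2,0,0,0,1,0,0,0,1,0,1,0,1,0,0,1,1,0,0,0,0,3,0,1,0,0,0,2,0,0,2,0,2,0,0,1,0,1,0,1,0,0,0,1]
Step 10: insert reu at [8, 22, 36] -> counters=[1,4,2,0,0,0,1,0,1,0,1,0,1,0,1,0,0,1,1,0,0,0,1,3,0,1,0,0,0,2,0,0,2,0,2,0,1,1,0,1,0,1,0,0,0,1]
Step 11: insert vrj at [2, 16, 34] -> counters=[1,4,3,0,0,0,1,0,1,0,1,0,1,0,1,0,1,1,1,0,0,0,1,3,0,1,0,0,0,2,0,0,2,0,3,0,1,1,0,1,0,1,0,0,0,1]
Step 12: delete mkg at [1, 32, 39] -> counters=[1,3,3,0,0,0,1,0,1,0,1,0,1,0,1,0,1,1,1,0,0,0,1,3,0,1,0,0,0,2,0,0,1,0,3,0,1,1,0,0,0,1,0,0,0,1]
Step 13: insert byb at [17, 23, 34] -> counters=[1,3,3,0,0,0,1,0,1,0,1,0,1,0,1,0,1,2,1,0,0,0,1,4,0,1,0,0,0,2,0,0,1,0,4,0,1,1,0,0,0,1,0,0,0,1]
Step 14: insert oc at [10, 41, 45] -> counters=[1,3,3,0,0,0,1,0,1,0,2,0,1,0,1,0,1,2,1,0,0,0,1,4,0,1,0,0,0,2,0,0,1,0,4,0,1,1,0,0,0,2,0,0,0,2]
Final counters=[1,3,3,0,0,0,1,0,1,0,2,0,1,0,1,0,1,2,1,0,0,0,1,4,0,1,0,0,0,2,0,0,1,0,4,0,1,1,0,0,0,2,0,0,0,2] -> counters[18]=1

Answer: 1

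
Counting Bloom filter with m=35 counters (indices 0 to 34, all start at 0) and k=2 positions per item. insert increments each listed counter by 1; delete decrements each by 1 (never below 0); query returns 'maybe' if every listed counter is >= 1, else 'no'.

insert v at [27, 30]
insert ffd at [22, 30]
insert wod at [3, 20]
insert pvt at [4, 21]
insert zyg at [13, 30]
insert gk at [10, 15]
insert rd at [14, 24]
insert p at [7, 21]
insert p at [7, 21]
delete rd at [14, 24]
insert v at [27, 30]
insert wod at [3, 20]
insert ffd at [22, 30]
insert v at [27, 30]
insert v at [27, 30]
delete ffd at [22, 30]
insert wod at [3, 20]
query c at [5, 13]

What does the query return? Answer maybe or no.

Answer: no

Derivation:
Step 1: insert v at [27, 30] -> counters=[0,0,0,0,0,0,0,0,0,0,0,0,0,0,0,0,0,0,0,0,0,0,0,0,0,0,0,1,0,0,1,0,0,0,0]
Step 2: insert ffd at [22, 30] -> counters=[0,0,0,0,0,0,0,0,0,0,0,0,0,0,0,0,0,0,0,0,0,0,1,0,0,0,0,1,0,0,2,0,0,0,0]
Step 3: insert wod at [3, 20] -> counters=[0,0,0,1,0,0,0,0,0,0,0,0,0,0,0,0,0,0,0,0,1,0,1,0,0,0,0,1,0,0,2,0,0,0,0]
Step 4: insert pvt at [4, 21] -> counters=[0,0,0,1,1,0,0,0,0,0,0,0,0,0,0,0,0,0,0,0,1,1,1,0,0,0,0,1,0,0,2,0,0,0,0]
Step 5: insert zyg at [13, 30] -> counters=[0,0,0,1,1,0,0,0,0,0,0,0,0,1,0,0,0,0,0,0,1,1,1,0,0,0,0,1,0,0,3,0,0,0,0]
Step 6: insert gk at [10, 15] -> counters=[0,0,0,1,1,0,0,0,0,0,1,0,0,1,0,1,0,0,0,0,1,1,1,0,0,0,0,1,0,0,3,0,0,0,0]
Step 7: insert rd at [14, 24] -> counters=[0,0,0,1,1,0,0,0,0,0,1,0,0,1,1,1,0,0,0,0,1,1,1,0,1,0,0,1,0,0,3,0,0,0,0]
Step 8: insert p at [7, 21] -> counters=[0,0,0,1,1,0,0,1,0,0,1,0,0,1,1,1,0,0,0,0,1,2,1,0,1,0,0,1,0,0,3,0,0,0,0]
Step 9: insert p at [7, 21] -> counters=[0,0,0,1,1,0,0,2,0,0,1,0,0,1,1,1,0,0,0,0,1,3,1,0,1,0,0,1,0,0,3,0,0,0,0]
Step 10: delete rd at [14, 24] -> counters=[0,0,0,1,1,0,0,2,0,0,1,0,0,1,0,1,0,0,0,0,1,3,1,0,0,0,0,1,0,0,3,0,0,0,0]
Step 11: insert v at [27, 30] -> counters=[0,0,0,1,1,0,0,2,0,0,1,0,0,1,0,1,0,0,0,0,1,3,1,0,0,0,0,2,0,0,4,0,0,0,0]
Step 12: insert wod at [3, 20] -> counters=[0,0,0,2,1,0,0,2,0,0,1,0,0,1,0,1,0,0,0,0,2,3,1,0,0,0,0,2,0,0,4,0,0,0,0]
Step 13: insert ffd at [22, 30] -> counters=[0,0,0,2,1,0,0,2,0,0,1,0,0,1,0,1,0,0,0,0,2,3,2,0,0,0,0,2,0,0,5,0,0,0,0]
Step 14: insert v at [27, 30] -> counters=[0,0,0,2,1,0,0,2,0,0,1,0,0,1,0,1,0,0,0,0,2,3,2,0,0,0,0,3,0,0,6,0,0,0,0]
Step 15: insert v at [27, 30] -> counters=[0,0,0,2,1,0,0,2,0,0,1,0,0,1,0,1,0,0,0,0,2,3,2,0,0,0,0,4,0,0,7,0,0,0,0]
Step 16: delete ffd at [22, 30] -> counters=[0,0,0,2,1,0,0,2,0,0,1,0,0,1,0,1,0,0,0,0,2,3,1,0,0,0,0,4,0,0,6,0,0,0,0]
Step 17: insert wod at [3, 20] -> counters=[0,0,0,3,1,0,0,2,0,0,1,0,0,1,0,1,0,0,0,0,3,3,1,0,0,0,0,4,0,0,6,0,0,0,0]
Query c: check counters[5]=0 counters[13]=1 -> no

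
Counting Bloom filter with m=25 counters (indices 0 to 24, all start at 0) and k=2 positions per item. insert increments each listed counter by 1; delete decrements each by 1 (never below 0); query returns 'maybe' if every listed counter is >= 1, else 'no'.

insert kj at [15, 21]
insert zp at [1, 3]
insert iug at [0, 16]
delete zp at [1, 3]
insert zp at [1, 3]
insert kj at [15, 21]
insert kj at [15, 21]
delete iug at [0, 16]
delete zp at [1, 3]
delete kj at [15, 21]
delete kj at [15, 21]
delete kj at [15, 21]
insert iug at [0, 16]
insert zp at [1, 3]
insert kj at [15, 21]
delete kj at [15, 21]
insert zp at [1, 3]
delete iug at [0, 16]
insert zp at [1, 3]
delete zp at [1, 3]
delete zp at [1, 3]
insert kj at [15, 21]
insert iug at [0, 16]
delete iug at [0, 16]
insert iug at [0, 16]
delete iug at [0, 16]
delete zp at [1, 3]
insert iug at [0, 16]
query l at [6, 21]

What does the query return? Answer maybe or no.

Answer: no

Derivation:
Step 1: insert kj at [15, 21] -> counters=[0,0,0,0,0,0,0,0,0,0,0,0,0,0,0,1,0,0,0,0,0,1,0,0,0]
Step 2: insert zp at [1, 3] -> counters=[0,1,0,1,0,0,0,0,0,0,0,0,0,0,0,1,0,0,0,0,0,1,0,0,0]
Step 3: insert iug at [0, 16] -> counters=[1,1,0,1,0,0,0,0,0,0,0,0,0,0,0,1,1,0,0,0,0,1,0,0,0]
Step 4: delete zp at [1, 3] -> counters=[1,0,0,0,0,0,0,0,0,0,0,0,0,0,0,1,1,0,0,0,0,1,0,0,0]
Step 5: insert zp at [1, 3] -> counters=[1,1,0,1,0,0,0,0,0,0,0,0,0,0,0,1,1,0,0,0,0,1,0,0,0]
Step 6: insert kj at [15, 21] -> counters=[1,1,0,1,0,0,0,0,0,0,0,0,0,0,0,2,1,0,0,0,0,2,0,0,0]
Step 7: insert kj at [15, 21] -> counters=[1,1,0,1,0,0,0,0,0,0,0,0,0,0,0,3,1,0,0,0,0,3,0,0,0]
Step 8: delete iug at [0, 16] -> counters=[0,1,0,1,0,0,0,0,0,0,0,0,0,0,0,3,0,0,0,0,0,3,0,0,0]
Step 9: delete zp at [1, 3] -> counters=[0,0,0,0,0,0,0,0,0,0,0,0,0,0,0,3,0,0,0,0,0,3,0,0,0]
Step 10: delete kj at [15, 21] -> counters=[0,0,0,0,0,0,0,0,0,0,0,0,0,0,0,2,0,0,0,0,0,2,0,0,0]
Step 11: delete kj at [15, 21] -> counters=[0,0,0,0,0,0,0,0,0,0,0,0,0,0,0,1,0,0,0,0,0,1,0,0,0]
Step 12: delete kj at [15, 21] -> counters=[0,0,0,0,0,0,0,0,0,0,0,0,0,0,0,0,0,0,0,0,0,0,0,0,0]
Step 13: insert iug at [0, 16] -> counters=[1,0,0,0,0,0,0,0,0,0,0,0,0,0,0,0,1,0,0,0,0,0,0,0,0]
Step 14: insert zp at [1, 3] -> counters=[1,1,0,1,0,0,0,0,0,0,0,0,0,0,0,0,1,0,0,0,0,0,0,0,0]
Step 15: insert kj at [15, 21] -> counters=[1,1,0,1,0,0,0,0,0,0,0,0,0,0,0,1,1,0,0,0,0,1,0,0,0]
Step 16: delete kj at [15, 21] -> counters=[1,1,0,1,0,0,0,0,0,0,0,0,0,0,0,0,1,0,0,0,0,0,0,0,0]
Step 17: insert zp at [1, 3] -> counters=[1,2,0,2,0,0,0,0,0,0,0,0,0,0,0,0,1,0,0,0,0,0,0,0,0]
Step 18: delete iug at [0, 16] -> counters=[0,2,0,2,0,0,0,0,0,0,0,0,0,0,0,0,0,0,0,0,0,0,0,0,0]
Step 19: insert zp at [1, 3] -> counters=[0,3,0,3,0,0,0,0,0,0,0,0,0,0,0,0,0,0,0,0,0,0,0,0,0]
Step 20: delete zp at [1, 3] -> counters=[0,2,0,2,0,0,0,0,0,0,0,0,0,0,0,0,0,0,0,0,0,0,0,0,0]
Step 21: delete zp at [1, 3] -> counters=[0,1,0,1,0,0,0,0,0,0,0,0,0,0,0,0,0,0,0,0,0,0,0,0,0]
Step 22: insert kj at [15, 21] -> counters=[0,1,0,1,0,0,0,0,0,0,0,0,0,0,0,1,0,0,0,0,0,1,0,0,0]
Step 23: insert iug at [0, 16] -> counters=[1,1,0,1,0,0,0,0,0,0,0,0,0,0,0,1,1,0,0,0,0,1,0,0,0]
Step 24: delete iug at [0, 16] -> counters=[0,1,0,1,0,0,0,0,0,0,0,0,0,0,0,1,0,0,0,0,0,1,0,0,0]
Step 25: insert iug at [0, 16] -> counters=[1,1,0,1,0,0,0,0,0,0,0,0,0,0,0,1,1,0,0,0,0,1,0,0,0]
Step 26: delete iug at [0, 16] -> counters=[0,1,0,1,0,0,0,0,0,0,0,0,0,0,0,1,0,0,0,0,0,1,0,0,0]
Step 27: delete zp at [1, 3] -> counters=[0,0,0,0,0,0,0,0,0,0,0,0,0,0,0,1,0,0,0,0,0,1,0,0,0]
Step 28: insert iug at [0, 16] -> counters=[1,0,0,0,0,0,0,0,0,0,0,0,0,0,0,1,1,0,0,0,0,1,0,0,0]
Query l: check counters[6]=0 counters[21]=1 -> no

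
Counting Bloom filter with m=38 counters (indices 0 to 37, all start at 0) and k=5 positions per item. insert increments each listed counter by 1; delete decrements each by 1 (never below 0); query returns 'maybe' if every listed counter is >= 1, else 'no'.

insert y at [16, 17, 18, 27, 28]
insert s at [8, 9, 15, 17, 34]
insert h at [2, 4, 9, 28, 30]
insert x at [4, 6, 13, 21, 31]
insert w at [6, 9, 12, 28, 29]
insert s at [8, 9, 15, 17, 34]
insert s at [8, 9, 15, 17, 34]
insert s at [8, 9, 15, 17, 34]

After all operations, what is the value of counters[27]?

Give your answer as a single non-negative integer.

Answer: 1

Derivation:
Step 1: insert y at [16, 17, 18, 27, 28] -> counters=[0,0,0,0,0,0,0,0,0,0,0,0,0,0,0,0,1,1,1,0,0,0,0,0,0,0,0,1,1,0,0,0,0,0,0,0,0,0]
Step 2: insert s at [8, 9, 15, 17, 34] -> counters=[0,0,0,0,0,0,0,0,1,1,0,0,0,0,0,1,1,2,1,0,0,0,0,0,0,0,0,1,1,0,0,0,0,0,1,0,0,0]
Step 3: insert h at [2, 4, 9, 28, 30] -> counters=[0,0,1,0,1,0,0,0,1,2,0,0,0,0,0,1,1,2,1,0,0,0,0,0,0,0,0,1,2,0,1,0,0,0,1,0,0,0]
Step 4: insert x at [4, 6, 13, 21, 31] -> counters=[0,0,1,0,2,0,1,0,1,2,0,0,0,1,0,1,1,2,1,0,0,1,0,0,0,0,0,1,2,0,1,1,0,0,1,0,0,0]
Step 5: insert w at [6, 9, 12, 28, 29] -> counters=[0,0,1,0,2,0,2,0,1,3,0,0,1,1,0,1,1,2,1,0,0,1,0,0,0,0,0,1,3,1,1,1,0,0,1,0,0,0]
Step 6: insert s at [8, 9, 15, 17, 34] -> counters=[0,0,1,0,2,0,2,0,2,4,0,0,1,1,0,2,1,3,1,0,0,1,0,0,0,0,0,1,3,1,1,1,0,0,2,0,0,0]
Step 7: insert s at [8, 9, 15, 17, 34] -> counters=[0,0,1,0,2,0,2,0,3,5,0,0,1,1,0,3,1,4,1,0,0,1,0,0,0,0,0,1,3,1,1,1,0,0,3,0,0,0]
Step 8: insert s at [8, 9, 15, 17, 34] -> counters=[0,0,1,0,2,0,2,0,4,6,0,0,1,1,0,4,1,5,1,0,0,1,0,0,0,0,0,1,3,1,1,1,0,0,4,0,0,0]
Final counters=[0,0,1,0,2,0,2,0,4,6,0,0,1,1,0,4,1,5,1,0,0,1,0,0,0,0,0,1,3,1,1,1,0,0,4,0,0,0] -> counters[27]=1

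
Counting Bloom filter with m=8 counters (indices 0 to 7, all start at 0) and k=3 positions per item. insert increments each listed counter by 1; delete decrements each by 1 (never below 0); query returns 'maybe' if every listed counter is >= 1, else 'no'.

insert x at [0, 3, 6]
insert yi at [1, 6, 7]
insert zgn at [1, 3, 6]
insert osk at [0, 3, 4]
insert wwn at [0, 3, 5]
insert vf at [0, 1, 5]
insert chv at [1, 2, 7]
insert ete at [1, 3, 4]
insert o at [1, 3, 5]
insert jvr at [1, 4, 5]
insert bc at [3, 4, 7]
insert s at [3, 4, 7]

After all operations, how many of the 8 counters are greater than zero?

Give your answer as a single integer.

Step 1: insert x at [0, 3, 6] -> counters=[1,0,0,1,0,0,1,0]
Step 2: insert yi at [1, 6, 7] -> counters=[1,1,0,1,0,0,2,1]
Step 3: insert zgn at [1, 3, 6] -> counters=[1,2,0,2,0,0,3,1]
Step 4: insert osk at [0, 3, 4] -> counters=[2,2,0,3,1,0,3,1]
Step 5: insert wwn at [0, 3, 5] -> counters=[3,2,0,4,1,1,3,1]
Step 6: insert vf at [0, 1, 5] -> counters=[4,3,0,4,1,2,3,1]
Step 7: insert chv at [1, 2, 7] -> counters=[4,4,1,4,1,2,3,2]
Step 8: insert ete at [1, 3, 4] -> counters=[4,5,1,5,2,2,3,2]
Step 9: insert o at [1, 3, 5] -> counters=[4,6,1,6,2,3,3,2]
Step 10: insert jvr at [1, 4, 5] -> counters=[4,7,1,6,3,4,3,2]
Step 11: insert bc at [3, 4, 7] -> counters=[4,7,1,7,4,4,3,3]
Step 12: insert s at [3, 4, 7] -> counters=[4,7,1,8,5,4,3,4]
Final counters=[4,7,1,8,5,4,3,4] -> 8 nonzero

Answer: 8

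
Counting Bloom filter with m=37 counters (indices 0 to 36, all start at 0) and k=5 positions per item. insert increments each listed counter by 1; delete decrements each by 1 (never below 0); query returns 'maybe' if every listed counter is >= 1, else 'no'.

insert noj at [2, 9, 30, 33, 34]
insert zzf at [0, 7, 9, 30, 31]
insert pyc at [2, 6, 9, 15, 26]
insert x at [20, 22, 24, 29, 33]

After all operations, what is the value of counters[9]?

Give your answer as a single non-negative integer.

Answer: 3

Derivation:
Step 1: insert noj at [2, 9, 30, 33, 34] -> counters=[0,0,1,0,0,0,0,0,0,1,0,0,0,0,0,0,0,0,0,0,0,0,0,0,0,0,0,0,0,0,1,0,0,1,1,0,0]
Step 2: insert zzf at [0, 7, 9, 30, 31] -> counters=[1,0,1,0,0,0,0,1,0,2,0,0,0,0,0,0,0,0,0,0,0,0,0,0,0,0,0,0,0,0,2,1,0,1,1,0,0]
Step 3: insert pyc at [2, 6, 9, 15, 26] -> counters=[1,0,2,0,0,0,1,1,0,3,0,0,0,0,0,1,0,0,0,0,0,0,0,0,0,0,1,0,0,0,2,1,0,1,1,0,0]
Step 4: insert x at [20, 22, 24, 29, 33] -> counters=[1,0,2,0,0,0,1,1,0,3,0,0,0,0,0,1,0,0,0,0,1,0,1,0,1,0,1,0,0,1,2,1,0,2,1,0,0]
Final counters=[1,0,2,0,0,0,1,1,0,3,0,0,0,0,0,1,0,0,0,0,1,0,1,0,1,0,1,0,0,1,2,1,0,2,1,0,0] -> counters[9]=3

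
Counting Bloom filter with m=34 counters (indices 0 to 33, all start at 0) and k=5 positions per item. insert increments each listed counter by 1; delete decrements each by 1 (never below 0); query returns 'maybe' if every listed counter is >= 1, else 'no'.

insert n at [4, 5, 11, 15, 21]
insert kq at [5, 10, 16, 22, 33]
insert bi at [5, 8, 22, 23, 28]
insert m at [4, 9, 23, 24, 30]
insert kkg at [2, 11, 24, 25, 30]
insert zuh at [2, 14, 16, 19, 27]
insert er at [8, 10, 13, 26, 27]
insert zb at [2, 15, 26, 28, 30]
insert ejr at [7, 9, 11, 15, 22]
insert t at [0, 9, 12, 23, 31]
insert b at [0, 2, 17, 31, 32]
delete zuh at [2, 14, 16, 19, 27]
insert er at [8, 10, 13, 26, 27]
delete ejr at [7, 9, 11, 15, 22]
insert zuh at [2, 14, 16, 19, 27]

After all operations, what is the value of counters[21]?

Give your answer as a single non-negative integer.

Step 1: insert n at [4, 5, 11, 15, 21] -> counters=[0,0,0,0,1,1,0,0,0,0,0,1,0,0,0,1,0,0,0,0,0,1,0,0,0,0,0,0,0,0,0,0,0,0]
Step 2: insert kq at [5, 10, 16, 22, 33] -> counters=[0,0,0,0,1,2,0,0,0,0,1,1,0,0,0,1,1,0,0,0,0,1,1,0,0,0,0,0,0,0,0,0,0,1]
Step 3: insert bi at [5, 8, 22, 23, 28] -> counters=[0,0,0,0,1,3,0,0,1,0,1,1,0,0,0,1,1,0,0,0,0,1,2,1,0,0,0,0,1,0,0,0,0,1]
Step 4: insert m at [4, 9, 23, 24, 30] -> counters=[0,0,0,0,2,3,0,0,1,1,1,1,0,0,0,1,1,0,0,0,0,1,2,2,1,0,0,0,1,0,1,0,0,1]
Step 5: insert kkg at [2, 11, 24, 25, 30] -> counters=[0,0,1,0,2,3,0,0,1,1,1,2,0,0,0,1,1,0,0,0,0,1,2,2,2,1,0,0,1,0,2,0,0,1]
Step 6: insert zuh at [2, 14, 16, 19, 27] -> counters=[0,0,2,0,2,3,0,0,1,1,1,2,0,0,1,1,2,0,0,1,0,1,2,2,2,1,0,1,1,0,2,0,0,1]
Step 7: insert er at [8, 10, 13, 26, 27] -> counters=[0,0,2,0,2,3,0,0,2,1,2,2,0,1,1,1,2,0,0,1,0,1,2,2,2,1,1,2,1,0,2,0,0,1]
Step 8: insert zb at [2, 15, 26, 28, 30] -> counters=[0,0,3,0,2,3,0,0,2,1,2,2,0,1,1,2,2,0,0,1,0,1,2,2,2,1,2,2,2,0,3,0,0,1]
Step 9: insert ejr at [7, 9, 11, 15, 22] -> counters=[0,0,3,0,2,3,0,1,2,2,2,3,0,1,1,3,2,0,0,1,0,1,3,2,2,1,2,2,2,0,3,0,0,1]
Step 10: insert t at [0, 9, 12, 23, 31] -> counters=[1,0,3,0,2,3,0,1,2,3,2,3,1,1,1,3,2,0,0,1,0,1,3,3,2,1,2,2,2,0,3,1,0,1]
Step 11: insert b at [0, 2, 17, 31, 32] -> counters=[2,0,4,0,2,3,0,1,2,3,2,3,1,1,1,3,2,1,0,1,0,1,3,3,2,1,2,2,2,0,3,2,1,1]
Step 12: delete zuh at [2, 14, 16, 19, 27] -> counters=[2,0,3,0,2,3,0,1,2,3,2,3,1,1,0,3,1,1,0,0,0,1,3,3,2,1,2,1,2,0,3,2,1,1]
Step 13: insert er at [8, 10, 13, 26, 27] -> counters=[2,0,3,0,2,3,0,1,3,3,3,3,1,2,0,3,1,1,0,0,0,1,3,3,2,1,3,2,2,0,3,2,1,1]
Step 14: delete ejr at [7, 9, 11, 15, 22] -> counters=[2,0,3,0,2,3,0,0,3,2,3,2,1,2,0,2,1,1,0,0,0,1,2,3,2,1,3,2,2,0,3,2,1,1]
Step 15: insert zuh at [2, 14, 16, 19, 27] -> counters=[2,0,4,0,2,3,0,0,3,2,3,2,1,2,1,2,2,1,0,1,0,1,2,3,2,1,3,3,2,0,3,2,1,1]
Final counters=[2,0,4,0,2,3,0,0,3,2,3,2,1,2,1,2,2,1,0,1,0,1,2,3,2,1,3,3,2,0,3,2,1,1] -> counters[21]=1

Answer: 1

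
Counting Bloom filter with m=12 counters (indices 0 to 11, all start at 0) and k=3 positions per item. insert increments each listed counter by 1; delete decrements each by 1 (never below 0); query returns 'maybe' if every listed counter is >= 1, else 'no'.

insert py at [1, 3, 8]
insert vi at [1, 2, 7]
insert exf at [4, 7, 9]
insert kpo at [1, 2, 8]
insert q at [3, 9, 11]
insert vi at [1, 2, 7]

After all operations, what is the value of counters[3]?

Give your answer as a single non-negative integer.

Answer: 2

Derivation:
Step 1: insert py at [1, 3, 8] -> counters=[0,1,0,1,0,0,0,0,1,0,0,0]
Step 2: insert vi at [1, 2, 7] -> counters=[0,2,1,1,0,0,0,1,1,0,0,0]
Step 3: insert exf at [4, 7, 9] -> counters=[0,2,1,1,1,0,0,2,1,1,0,0]
Step 4: insert kpo at [1, 2, 8] -> counters=[0,3,2,1,1,0,0,2,2,1,0,0]
Step 5: insert q at [3, 9, 11] -> counters=[0,3,2,2,1,0,0,2,2,2,0,1]
Step 6: insert vi at [1, 2, 7] -> counters=[0,4,3,2,1,0,0,3,2,2,0,1]
Final counters=[0,4,3,2,1,0,0,3,2,2,0,1] -> counters[3]=2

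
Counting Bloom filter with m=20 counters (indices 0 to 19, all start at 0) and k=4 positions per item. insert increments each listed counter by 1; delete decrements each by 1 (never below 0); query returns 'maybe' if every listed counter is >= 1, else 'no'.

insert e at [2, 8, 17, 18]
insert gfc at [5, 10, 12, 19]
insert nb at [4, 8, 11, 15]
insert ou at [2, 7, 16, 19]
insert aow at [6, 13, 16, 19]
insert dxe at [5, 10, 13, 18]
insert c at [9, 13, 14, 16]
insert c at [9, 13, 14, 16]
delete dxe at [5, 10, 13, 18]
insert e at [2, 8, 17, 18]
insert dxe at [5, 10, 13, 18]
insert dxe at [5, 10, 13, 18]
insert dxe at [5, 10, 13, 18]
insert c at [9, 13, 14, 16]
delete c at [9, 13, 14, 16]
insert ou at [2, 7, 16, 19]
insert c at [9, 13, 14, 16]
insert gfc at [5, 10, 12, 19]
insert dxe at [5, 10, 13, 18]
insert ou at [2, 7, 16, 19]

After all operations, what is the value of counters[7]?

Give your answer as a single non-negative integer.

Answer: 3

Derivation:
Step 1: insert e at [2, 8, 17, 18] -> counters=[0,0,1,0,0,0,0,0,1,0,0,0,0,0,0,0,0,1,1,0]
Step 2: insert gfc at [5, 10, 12, 19] -> counters=[0,0,1,0,0,1,0,0,1,0,1,0,1,0,0,0,0,1,1,1]
Step 3: insert nb at [4, 8, 11, 15] -> counters=[0,0,1,0,1,1,0,0,2,0,1,1,1,0,0,1,0,1,1,1]
Step 4: insert ou at [2, 7, 16, 19] -> counters=[0,0,2,0,1,1,0,1,2,0,1,1,1,0,0,1,1,1,1,2]
Step 5: insert aow at [6, 13, 16, 19] -> counters=[0,0,2,0,1,1,1,1,2,0,1,1,1,1,0,1,2,1,1,3]
Step 6: insert dxe at [5, 10, 13, 18] -> counters=[0,0,2,0,1,2,1,1,2,0,2,1,1,2,0,1,2,1,2,3]
Step 7: insert c at [9, 13, 14, 16] -> counters=[0,0,2,0,1,2,1,1,2,1,2,1,1,3,1,1,3,1,2,3]
Step 8: insert c at [9, 13, 14, 16] -> counters=[0,0,2,0,1,2,1,1,2,2,2,1,1,4,2,1,4,1,2,3]
Step 9: delete dxe at [5, 10, 13, 18] -> counters=[0,0,2,0,1,1,1,1,2,2,1,1,1,3,2,1,4,1,1,3]
Step 10: insert e at [2, 8, 17, 18] -> counters=[0,0,3,0,1,1,1,1,3,2,1,1,1,3,2,1,4,2,2,3]
Step 11: insert dxe at [5, 10, 13, 18] -> counters=[0,0,3,0,1,2,1,1,3,2,2,1,1,4,2,1,4,2,3,3]
Step 12: insert dxe at [5, 10, 13, 18] -> counters=[0,0,3,0,1,3,1,1,3,2,3,1,1,5,2,1,4,2,4,3]
Step 13: insert dxe at [5, 10, 13, 18] -> counters=[0,0,3,0,1,4,1,1,3,2,4,1,1,6,2,1,4,2,5,3]
Step 14: insert c at [9, 13, 14, 16] -> counters=[0,0,3,0,1,4,1,1,3,3,4,1,1,7,3,1,5,2,5,3]
Step 15: delete c at [9, 13, 14, 16] -> counters=[0,0,3,0,1,4,1,1,3,2,4,1,1,6,2,1,4,2,5,3]
Step 16: insert ou at [2, 7, 16, 19] -> counters=[0,0,4,0,1,4,1,2,3,2,4,1,1,6,2,1,5,2,5,4]
Step 17: insert c at [9, 13, 14, 16] -> counters=[0,0,4,0,1,4,1,2,3,3,4,1,1,7,3,1,6,2,5,4]
Step 18: insert gfc at [5, 10, 12, 19] -> counters=[0,0,4,0,1,5,1,2,3,3,5,1,2,7,3,1,6,2,5,5]
Step 19: insert dxe at [5, 10, 13, 18] -> counters=[0,0,4,0,1,6,1,2,3,3,6,1,2,8,3,1,6,2,6,5]
Step 20: insert ou at [2, 7, 16, 19] -> counters=[0,0,5,0,1,6,1,3,3,3,6,1,2,8,3,1,7,2,6,6]
Final counters=[0,0,5,0,1,6,1,3,3,3,6,1,2,8,3,1,7,2,6,6] -> counters[7]=3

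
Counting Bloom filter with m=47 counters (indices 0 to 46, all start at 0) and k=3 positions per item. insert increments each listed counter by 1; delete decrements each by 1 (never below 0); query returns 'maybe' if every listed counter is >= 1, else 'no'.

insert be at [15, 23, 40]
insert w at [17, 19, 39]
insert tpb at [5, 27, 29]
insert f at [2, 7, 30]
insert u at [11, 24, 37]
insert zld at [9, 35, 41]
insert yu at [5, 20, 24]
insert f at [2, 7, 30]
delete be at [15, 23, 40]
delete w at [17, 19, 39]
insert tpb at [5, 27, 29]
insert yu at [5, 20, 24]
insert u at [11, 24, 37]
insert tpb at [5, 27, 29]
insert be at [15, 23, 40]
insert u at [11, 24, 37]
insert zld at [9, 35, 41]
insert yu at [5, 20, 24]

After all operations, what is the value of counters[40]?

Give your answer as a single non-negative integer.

Step 1: insert be at [15, 23, 40] -> counters=[0,0,0,0,0,0,0,0,0,0,0,0,0,0,0,1,0,0,0,0,0,0,0,1,0,0,0,0,0,0,0,0,0,0,0,0,0,0,0,0,1,0,0,0,0,0,0]
Step 2: insert w at [17, 19, 39] -> counters=[0,0,0,0,0,0,0,0,0,0,0,0,0,0,0,1,0,1,0,1,0,0,0,1,0,0,0,0,0,0,0,0,0,0,0,0,0,0,0,1,1,0,0,0,0,0,0]
Step 3: insert tpb at [5, 27, 29] -> counters=[0,0,0,0,0,1,0,0,0,0,0,0,0,0,0,1,0,1,0,1,0,0,0,1,0,0,0,1,0,1,0,0,0,0,0,0,0,0,0,1,1,0,0,0,0,0,0]
Step 4: insert f at [2, 7, 30] -> counters=[0,0,1,0,0,1,0,1,0,0,0,0,0,0,0,1,0,1,0,1,0,0,0,1,0,0,0,1,0,1,1,0,0,0,0,0,0,0,0,1,1,0,0,0,0,0,0]
Step 5: insert u at [11, 24, 37] -> counters=[0,0,1,0,0,1,0,1,0,0,0,1,0,0,0,1,0,1,0,1,0,0,0,1,1,0,0,1,0,1,1,0,0,0,0,0,0,1,0,1,1,0,0,0,0,0,0]
Step 6: insert zld at [9, 35, 41] -> counters=[0,0,1,0,0,1,0,1,0,1,0,1,0,0,0,1,0,1,0,1,0,0,0,1,1,0,0,1,0,1,1,0,0,0,0,1,0,1,0,1,1,1,0,0,0,0,0]
Step 7: insert yu at [5, 20, 24] -> counters=[0,0,1,0,0,2,0,1,0,1,0,1,0,0,0,1,0,1,0,1,1,0,0,1,2,0,0,1,0,1,1,0,0,0,0,1,0,1,0,1,1,1,0,0,0,0,0]
Step 8: insert f at [2, 7, 30] -> counters=[0,0,2,0,0,2,0,2,0,1,0,1,0,0,0,1,0,1,0,1,1,0,0,1,2,0,0,1,0,1,2,0,0,0,0,1,0,1,0,1,1,1,0,0,0,0,0]
Step 9: delete be at [15, 23, 40] -> counters=[0,0,2,0,0,2,0,2,0,1,0,1,0,0,0,0,0,1,0,1,1,0,0,0,2,0,0,1,0,1,2,0,0,0,0,1,0,1,0,1,0,1,0,0,0,0,0]
Step 10: delete w at [17, 19, 39] -> counters=[0,0,2,0,0,2,0,2,0,1,0,1,0,0,0,0,0,0,0,0,1,0,0,0,2,0,0,1,0,1,2,0,0,0,0,1,0,1,0,0,0,1,0,0,0,0,0]
Step 11: insert tpb at [5, 27, 29] -> counters=[0,0,2,0,0,3,0,2,0,1,0,1,0,0,0,0,0,0,0,0,1,0,0,0,2,0,0,2,0,2,2,0,0,0,0,1,0,1,0,0,0,1,0,0,0,0,0]
Step 12: insert yu at [5, 20, 24] -> counters=[0,0,2,0,0,4,0,2,0,1,0,1,0,0,0,0,0,0,0,0,2,0,0,0,3,0,0,2,0,2,2,0,0,0,0,1,0,1,0,0,0,1,0,0,0,0,0]
Step 13: insert u at [11, 24, 37] -> counters=[0,0,2,0,0,4,0,2,0,1,0,2,0,0,0,0,0,0,0,0,2,0,0,0,4,0,0,2,0,2,2,0,0,0,0,1,0,2,0,0,0,1,0,0,0,0,0]
Step 14: insert tpb at [5, 27, 29] -> counters=[0,0,2,0,0,5,0,2,0,1,0,2,0,0,0,0,0,0,0,0,2,0,0,0,4,0,0,3,0,3,2,0,0,0,0,1,0,2,0,0,0,1,0,0,0,0,0]
Step 15: insert be at [15, 23, 40] -> counters=[0,0,2,0,0,5,0,2,0,1,0,2,0,0,0,1,0,0,0,0,2,0,0,1,4,0,0,3,0,3,2,0,0,0,0,1,0,2,0,0,1,1,0,0,0,0,0]
Step 16: insert u at [11, 24, 37] -> counters=[0,0,2,0,0,5,0,2,0,1,0,3,0,0,0,1,0,0,0,0,2,0,0,1,5,0,0,3,0,3,2,0,0,0,0,1,0,3,0,0,1,1,0,0,0,0,0]
Step 17: insert zld at [9, 35, 41] -> counters=[0,0,2,0,0,5,0,2,0,2,0,3,0,0,0,1,0,0,0,0,2,0,0,1,5,0,0,3,0,3,2,0,0,0,0,2,0,3,0,0,1,2,0,0,0,0,0]
Step 18: insert yu at [5, 20, 24] -> counters=[0,0,2,0,0,6,0,2,0,2,0,3,0,0,0,1,0,0,0,0,3,0,0,1,6,0,0,3,0,3,2,0,0,0,0,2,0,3,0,0,1,2,0,0,0,0,0]
Final counters=[0,0,2,0,0,6,0,2,0,2,0,3,0,0,0,1,0,0,0,0,3,0,0,1,6,0,0,3,0,3,2,0,0,0,0,2,0,3,0,0,1,2,0,0,0,0,0] -> counters[40]=1

Answer: 1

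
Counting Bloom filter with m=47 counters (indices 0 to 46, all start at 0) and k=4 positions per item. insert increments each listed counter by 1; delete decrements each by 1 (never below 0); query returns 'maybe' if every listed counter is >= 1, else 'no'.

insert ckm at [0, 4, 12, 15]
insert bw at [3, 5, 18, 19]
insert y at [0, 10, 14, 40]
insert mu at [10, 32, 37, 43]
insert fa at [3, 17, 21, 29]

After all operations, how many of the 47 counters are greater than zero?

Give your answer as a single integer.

Answer: 17

Derivation:
Step 1: insert ckm at [0, 4, 12, 15] -> counters=[1,0,0,0,1,0,0,0,0,0,0,0,1,0,0,1,0,0,0,0,0,0,0,0,0,0,0,0,0,0,0,0,0,0,0,0,0,0,0,0,0,0,0,0,0,0,0]
Step 2: insert bw at [3, 5, 18, 19] -> counters=[1,0,0,1,1,1,0,0,0,0,0,0,1,0,0,1,0,0,1,1,0,0,0,0,0,0,0,0,0,0,0,0,0,0,0,0,0,0,0,0,0,0,0,0,0,0,0]
Step 3: insert y at [0, 10, 14, 40] -> counters=[2,0,0,1,1,1,0,0,0,0,1,0,1,0,1,1,0,0,1,1,0,0,0,0,0,0,0,0,0,0,0,0,0,0,0,0,0,0,0,0,1,0,0,0,0,0,0]
Step 4: insert mu at [10, 32, 37, 43] -> counters=[2,0,0,1,1,1,0,0,0,0,2,0,1,0,1,1,0,0,1,1,0,0,0,0,0,0,0,0,0,0,0,0,1,0,0,0,0,1,0,0,1,0,0,1,0,0,0]
Step 5: insert fa at [3, 17, 21, 29] -> counters=[2,0,0,2,1,1,0,0,0,0,2,0,1,0,1,1,0,1,1,1,0,1,0,0,0,0,0,0,0,1,0,0,1,0,0,0,0,1,0,0,1,0,0,1,0,0,0]
Final counters=[2,0,0,2,1,1,0,0,0,0,2,0,1,0,1,1,0,1,1,1,0,1,0,0,0,0,0,0,0,1,0,0,1,0,0,0,0,1,0,0,1,0,0,1,0,0,0] -> 17 nonzero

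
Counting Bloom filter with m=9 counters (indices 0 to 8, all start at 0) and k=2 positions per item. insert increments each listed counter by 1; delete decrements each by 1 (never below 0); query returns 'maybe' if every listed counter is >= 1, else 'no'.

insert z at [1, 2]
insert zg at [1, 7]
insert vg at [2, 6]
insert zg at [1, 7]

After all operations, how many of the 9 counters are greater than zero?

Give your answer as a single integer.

Answer: 4

Derivation:
Step 1: insert z at [1, 2] -> counters=[0,1,1,0,0,0,0,0,0]
Step 2: insert zg at [1, 7] -> counters=[0,2,1,0,0,0,0,1,0]
Step 3: insert vg at [2, 6] -> counters=[0,2,2,0,0,0,1,1,0]
Step 4: insert zg at [1, 7] -> counters=[0,3,2,0,0,0,1,2,0]
Final counters=[0,3,2,0,0,0,1,2,0] -> 4 nonzero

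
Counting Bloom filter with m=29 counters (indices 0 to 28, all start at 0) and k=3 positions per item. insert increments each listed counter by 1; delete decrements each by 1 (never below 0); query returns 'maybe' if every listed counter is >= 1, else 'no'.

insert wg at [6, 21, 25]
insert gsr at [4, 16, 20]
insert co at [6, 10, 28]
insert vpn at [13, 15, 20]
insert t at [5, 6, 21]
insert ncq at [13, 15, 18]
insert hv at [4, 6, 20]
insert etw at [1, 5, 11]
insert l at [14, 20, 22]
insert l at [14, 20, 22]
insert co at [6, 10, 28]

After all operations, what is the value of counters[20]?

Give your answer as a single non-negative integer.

Answer: 5

Derivation:
Step 1: insert wg at [6, 21, 25] -> counters=[0,0,0,0,0,0,1,0,0,0,0,0,0,0,0,0,0,0,0,0,0,1,0,0,0,1,0,0,0]
Step 2: insert gsr at [4, 16, 20] -> counters=[0,0,0,0,1,0,1,0,0,0,0,0,0,0,0,0,1,0,0,0,1,1,0,0,0,1,0,0,0]
Step 3: insert co at [6, 10, 28] -> counters=[0,0,0,0,1,0,2,0,0,0,1,0,0,0,0,0,1,0,0,0,1,1,0,0,0,1,0,0,1]
Step 4: insert vpn at [13, 15, 20] -> counters=[0,0,0,0,1,0,2,0,0,0,1,0,0,1,0,1,1,0,0,0,2,1,0,0,0,1,0,0,1]
Step 5: insert t at [5, 6, 21] -> counters=[0,0,0,0,1,1,3,0,0,0,1,0,0,1,0,1,1,0,0,0,2,2,0,0,0,1,0,0,1]
Step 6: insert ncq at [13, 15, 18] -> counters=[0,0,0,0,1,1,3,0,0,0,1,0,0,2,0,2,1,0,1,0,2,2,0,0,0,1,0,0,1]
Step 7: insert hv at [4, 6, 20] -> counters=[0,0,0,0,2,1,4,0,0,0,1,0,0,2,0,2,1,0,1,0,3,2,0,0,0,1,0,0,1]
Step 8: insert etw at [1, 5, 11] -> counters=[0,1,0,0,2,2,4,0,0,0,1,1,0,2,0,2,1,0,1,0,3,2,0,0,0,1,0,0,1]
Step 9: insert l at [14, 20, 22] -> counters=[0,1,0,0,2,2,4,0,0,0,1,1,0,2,1,2,1,0,1,0,4,2,1,0,0,1,0,0,1]
Step 10: insert l at [14, 20, 22] -> counters=[0,1,0,0,2,2,4,0,0,0,1,1,0,2,2,2,1,0,1,0,5,2,2,0,0,1,0,0,1]
Step 11: insert co at [6, 10, 28] -> counters=[0,1,0,0,2,2,5,0,0,0,2,1,0,2,2,2,1,0,1,0,5,2,2,0,0,1,0,0,2]
Final counters=[0,1,0,0,2,2,5,0,0,0,2,1,0,2,2,2,1,0,1,0,5,2,2,0,0,1,0,0,2] -> counters[20]=5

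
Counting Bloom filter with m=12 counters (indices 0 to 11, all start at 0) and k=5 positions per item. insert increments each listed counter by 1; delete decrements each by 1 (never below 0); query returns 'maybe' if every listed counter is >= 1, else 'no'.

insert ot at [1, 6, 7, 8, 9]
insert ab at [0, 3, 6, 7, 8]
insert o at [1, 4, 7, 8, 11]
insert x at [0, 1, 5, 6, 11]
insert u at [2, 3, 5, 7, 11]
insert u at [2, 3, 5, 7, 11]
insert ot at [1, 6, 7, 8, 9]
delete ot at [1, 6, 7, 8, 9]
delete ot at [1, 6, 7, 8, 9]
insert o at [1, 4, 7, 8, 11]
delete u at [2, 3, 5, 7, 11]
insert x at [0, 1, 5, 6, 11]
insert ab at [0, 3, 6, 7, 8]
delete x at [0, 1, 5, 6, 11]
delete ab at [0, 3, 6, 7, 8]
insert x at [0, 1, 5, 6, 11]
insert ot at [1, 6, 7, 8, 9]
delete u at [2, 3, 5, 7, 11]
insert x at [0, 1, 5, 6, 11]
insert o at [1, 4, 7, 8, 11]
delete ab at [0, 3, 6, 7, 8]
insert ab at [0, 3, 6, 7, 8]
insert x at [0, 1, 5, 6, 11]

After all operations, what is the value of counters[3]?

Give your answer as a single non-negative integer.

Step 1: insert ot at [1, 6, 7, 8, 9] -> counters=[0,1,0,0,0,0,1,1,1,1,0,0]
Step 2: insert ab at [0, 3, 6, 7, 8] -> counters=[1,1,0,1,0,0,2,2,2,1,0,0]
Step 3: insert o at [1, 4, 7, 8, 11] -> counters=[1,2,0,1,1,0,2,3,3,1,0,1]
Step 4: insert x at [0, 1, 5, 6, 11] -> counters=[2,3,0,1,1,1,3,3,3,1,0,2]
Step 5: insert u at [2, 3, 5, 7, 11] -> counters=[2,3,1,2,1,2,3,4,3,1,0,3]
Step 6: insert u at [2, 3, 5, 7, 11] -> counters=[2,3,2,3,1,3,3,5,3,1,0,4]
Step 7: insert ot at [1, 6, 7, 8, 9] -> counters=[2,4,2,3,1,3,4,6,4,2,0,4]
Step 8: delete ot at [1, 6, 7, 8, 9] -> counters=[2,3,2,3,1,3,3,5,3,1,0,4]
Step 9: delete ot at [1, 6, 7, 8, 9] -> counters=[2,2,2,3,1,3,2,4,2,0,0,4]
Step 10: insert o at [1, 4, 7, 8, 11] -> counters=[2,3,2,3,2,3,2,5,3,0,0,5]
Step 11: delete u at [2, 3, 5, 7, 11] -> counters=[2,3,1,2,2,2,2,4,3,0,0,4]
Step 12: insert x at [0, 1, 5, 6, 11] -> counters=[3,4,1,2,2,3,3,4,3,0,0,5]
Step 13: insert ab at [0, 3, 6, 7, 8] -> counters=[4,4,1,3,2,3,4,5,4,0,0,5]
Step 14: delete x at [0, 1, 5, 6, 11] -> counters=[3,3,1,3,2,2,3,5,4,0,0,4]
Step 15: delete ab at [0, 3, 6, 7, 8] -> counters=[2,3,1,2,2,2,2,4,3,0,0,4]
Step 16: insert x at [0, 1, 5, 6, 11] -> counters=[3,4,1,2,2,3,3,4,3,0,0,5]
Step 17: insert ot at [1, 6, 7, 8, 9] -> counters=[3,5,1,2,2,3,4,5,4,1,0,5]
Step 18: delete u at [2, 3, 5, 7, 11] -> counters=[3,5,0,1,2,2,4,4,4,1,0,4]
Step 19: insert x at [0, 1, 5, 6, 11] -> counters=[4,6,0,1,2,3,5,4,4,1,0,5]
Step 20: insert o at [1, 4, 7, 8, 11] -> counters=[4,7,0,1,3,3,5,5,5,1,0,6]
Step 21: delete ab at [0, 3, 6, 7, 8] -> counters=[3,7,0,0,3,3,4,4,4,1,0,6]
Step 22: insert ab at [0, 3, 6, 7, 8] -> counters=[4,7,0,1,3,3,5,5,5,1,0,6]
Step 23: insert x at [0, 1, 5, 6, 11] -> counters=[5,8,0,1,3,4,6,5,5,1,0,7]
Final counters=[5,8,0,1,3,4,6,5,5,1,0,7] -> counters[3]=1

Answer: 1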